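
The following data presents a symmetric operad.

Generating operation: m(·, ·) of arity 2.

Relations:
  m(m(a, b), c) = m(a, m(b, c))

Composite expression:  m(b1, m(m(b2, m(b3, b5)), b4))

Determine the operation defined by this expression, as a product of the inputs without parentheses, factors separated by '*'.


b1 * b2 * b3 * b5 * b4

The m-tree's shape is irrelevant; the b-reading-order decides.
m(b3, b5) collapses to b3 * b5
m(b2, m(b3, b5)) collapses to b2 * b3 * b5
m(m(b2, m(b3, b5)), b4) collapses to b2 * b3 * b5 * b4
m(b1, m(m(b2, m(b3, b5)), b4)) collapses to b1 * b2 * b3 * b5 * b4


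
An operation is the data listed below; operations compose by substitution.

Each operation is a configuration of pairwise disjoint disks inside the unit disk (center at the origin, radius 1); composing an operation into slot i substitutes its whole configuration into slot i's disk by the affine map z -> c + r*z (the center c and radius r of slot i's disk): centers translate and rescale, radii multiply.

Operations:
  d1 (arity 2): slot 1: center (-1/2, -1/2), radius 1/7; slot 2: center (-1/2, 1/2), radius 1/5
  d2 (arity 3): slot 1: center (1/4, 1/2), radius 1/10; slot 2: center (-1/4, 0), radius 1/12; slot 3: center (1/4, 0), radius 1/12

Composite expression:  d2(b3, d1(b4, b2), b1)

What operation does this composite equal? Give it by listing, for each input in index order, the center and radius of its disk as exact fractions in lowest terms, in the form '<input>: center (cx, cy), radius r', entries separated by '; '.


b1: center (1/4, 0), radius 1/12; b2: center (-7/24, 1/24), radius 1/60; b3: center (1/4, 1/2), radius 1/10; b4: center (-7/24, -1/24), radius 1/84

Follow each b-input down from d2: c' goes to c + r*c', radius to r*r'.
tracing b3 down its 1-map path: center (1/4, 1/2), radius 1/10
tracing b4 down its 2-map path: center (-7/24, -1/24), radius 1/84
tracing b2 down its 2-map path: center (-7/24, 1/24), radius 1/60
tracing b1 down its 1-map path: center (1/4, 0), radius 1/12


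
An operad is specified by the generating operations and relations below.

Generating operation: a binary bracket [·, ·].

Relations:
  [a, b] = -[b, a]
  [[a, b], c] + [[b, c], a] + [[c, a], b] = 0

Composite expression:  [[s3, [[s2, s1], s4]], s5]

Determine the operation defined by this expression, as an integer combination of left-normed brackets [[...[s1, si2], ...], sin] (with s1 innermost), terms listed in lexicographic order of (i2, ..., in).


Expand each bracket as ab - ba; the s1-initial words give the coefficients.
Composite bracket: [[s3, [[s2, s1], s4]], s5]
Full expansion: 16 signed words from ab - ba (2^4 = 16).
Keep just the words that open with s1:
  from s1s2s4s3s5, sign +1: term +[[[[s1, s2], s4], s3], s5]

[[[[s1, s2], s4], s3], s5]


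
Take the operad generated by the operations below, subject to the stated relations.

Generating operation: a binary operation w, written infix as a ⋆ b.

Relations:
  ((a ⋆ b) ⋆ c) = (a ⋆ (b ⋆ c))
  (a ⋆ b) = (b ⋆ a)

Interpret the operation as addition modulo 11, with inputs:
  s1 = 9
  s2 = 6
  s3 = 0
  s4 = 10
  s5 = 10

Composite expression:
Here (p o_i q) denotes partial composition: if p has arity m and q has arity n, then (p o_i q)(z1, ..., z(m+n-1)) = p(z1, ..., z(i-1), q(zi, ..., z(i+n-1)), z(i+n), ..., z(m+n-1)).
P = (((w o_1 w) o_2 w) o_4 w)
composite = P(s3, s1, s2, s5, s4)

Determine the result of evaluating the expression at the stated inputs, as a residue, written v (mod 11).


2 (mod 11)

(s1 ⋆ s2) = 4
(s3 ⋆ (s1 ⋆ s2)) = 4
(s5 ⋆ s4) = 9
((s3 ⋆ (s1 ⋆ s2)) ⋆ (s5 ⋆ s4)) = 2


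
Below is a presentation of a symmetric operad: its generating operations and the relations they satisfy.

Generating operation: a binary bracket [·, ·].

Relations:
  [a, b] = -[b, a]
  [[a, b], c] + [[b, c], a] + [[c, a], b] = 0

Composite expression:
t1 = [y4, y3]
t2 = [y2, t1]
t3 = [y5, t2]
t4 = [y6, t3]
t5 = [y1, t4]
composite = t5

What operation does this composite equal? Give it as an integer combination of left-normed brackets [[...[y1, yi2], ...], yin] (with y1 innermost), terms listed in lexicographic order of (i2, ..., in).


-[[[[[y1, y2], y3], y4], y5], y6] + [[[[[y1, y2], y4], y3], y5], y6] + [[[[[y1, y3], y4], y2], y5], y6] - [[[[[y1, y4], y3], y2], y5], y6] + [[[[[y1, y5], y2], y3], y4], y6] - [[[[[y1, y5], y2], y4], y3], y6] - [[[[[y1, y5], y3], y4], y2], y6] + [[[[[y1, y5], y4], y3], y2], y6] + [[[[[y1, y6], y2], y3], y4], y5] - [[[[[y1, y6], y2], y4], y3], y5] - [[[[[y1, y6], y3], y4], y2], y5] + [[[[[y1, y6], y4], y3], y2], y5] - [[[[[y1, y6], y5], y2], y3], y4] + [[[[[y1, y6], y5], y2], y4], y3] + [[[[[y1, y6], y5], y3], y4], y2] - [[[[[y1, y6], y5], y4], y3], y2]

Left-normed coefficients sit on the y1-initial expansion words.
Composite bracket: [y1, [y6, [y5, [y2, [y4, y3]]]]]
Expanding via [a, b] = ab - ba: 32 signed words (2^5 = 32).
Words beginning with y1 determine it all:
  from y1y2y3y4y5y6, sign -1: term -[[[[[y1, y2], y3], y4], y5], y6]
  from y1y2y4y3y5y6, sign +1: term +[[[[[y1, y2], y4], y3], y5], y6]
  from y1y3y4y2y5y6, sign +1: term +[[[[[y1, y3], y4], y2], y5], y6]
  from y1y4y3y2y5y6, sign -1: term -[[[[[y1, y4], y3], y2], y5], y6]
  from y1y5y2y3y4y6, sign +1: term +[[[[[y1, y5], y2], y3], y4], y6]
  from y1y5y2y4y3y6, sign -1: term -[[[[[y1, y5], y2], y4], y3], y6]
  from y1y5y3y4y2y6, sign -1: term -[[[[[y1, y5], y3], y4], y2], y6]
  from y1y5y4y3y2y6, sign +1: term +[[[[[y1, y5], y4], y3], y2], y6]
  from y1y6y2y3y4y5, sign +1: term +[[[[[y1, y6], y2], y3], y4], y5]
  from y1y6y2y4y3y5, sign -1: term -[[[[[y1, y6], y2], y4], y3], y5]
  from y1y6y3y4y2y5, sign -1: term -[[[[[y1, y6], y3], y4], y2], y5]
  from y1y6y4y3y2y5, sign +1: term +[[[[[y1, y6], y4], y3], y2], y5]
  from y1y6y5y2y3y4, sign -1: term -[[[[[y1, y6], y5], y2], y3], y4]
  from y1y6y5y2y4y3, sign +1: term +[[[[[y1, y6], y5], y2], y4], y3]
  from y1y6y5y3y4y2, sign +1: term +[[[[[y1, y6], y5], y3], y4], y2]
  from y1y6y5y4y3y2, sign -1: term -[[[[[y1, y6], y5], y4], y3], y2]


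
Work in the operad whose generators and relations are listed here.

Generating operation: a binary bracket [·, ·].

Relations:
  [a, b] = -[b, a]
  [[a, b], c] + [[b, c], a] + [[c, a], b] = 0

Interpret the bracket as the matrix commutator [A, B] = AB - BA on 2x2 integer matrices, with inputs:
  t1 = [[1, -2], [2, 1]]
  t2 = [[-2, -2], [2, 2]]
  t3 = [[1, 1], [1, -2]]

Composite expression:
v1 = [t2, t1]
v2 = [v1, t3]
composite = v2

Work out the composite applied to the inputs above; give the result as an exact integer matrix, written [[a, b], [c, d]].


[[0, -24], [24, 0]]

[t2, t1] = [[0, 8], [8, 0]]
[[t2, t1], t3] = [[0, -24], [24, 0]]


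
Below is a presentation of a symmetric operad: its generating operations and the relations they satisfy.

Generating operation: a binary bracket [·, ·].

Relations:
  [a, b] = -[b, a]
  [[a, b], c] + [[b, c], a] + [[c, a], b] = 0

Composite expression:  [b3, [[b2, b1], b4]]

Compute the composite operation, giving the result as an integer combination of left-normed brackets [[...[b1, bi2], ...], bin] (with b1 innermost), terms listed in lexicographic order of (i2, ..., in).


[[[b1, b2], b4], b3]


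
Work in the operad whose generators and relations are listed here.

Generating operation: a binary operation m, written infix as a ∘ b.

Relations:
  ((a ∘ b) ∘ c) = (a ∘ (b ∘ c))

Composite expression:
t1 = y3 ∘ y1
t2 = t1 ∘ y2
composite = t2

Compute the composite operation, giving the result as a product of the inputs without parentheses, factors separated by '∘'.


y3 ∘ y1 ∘ y2

Associativity of m dissolves the nesting; only the y-input order survives.
(y3 ∘ y1) linearizes to y3 ∘ y1
((y3 ∘ y1) ∘ y2) linearizes to y3 ∘ y1 ∘ y2


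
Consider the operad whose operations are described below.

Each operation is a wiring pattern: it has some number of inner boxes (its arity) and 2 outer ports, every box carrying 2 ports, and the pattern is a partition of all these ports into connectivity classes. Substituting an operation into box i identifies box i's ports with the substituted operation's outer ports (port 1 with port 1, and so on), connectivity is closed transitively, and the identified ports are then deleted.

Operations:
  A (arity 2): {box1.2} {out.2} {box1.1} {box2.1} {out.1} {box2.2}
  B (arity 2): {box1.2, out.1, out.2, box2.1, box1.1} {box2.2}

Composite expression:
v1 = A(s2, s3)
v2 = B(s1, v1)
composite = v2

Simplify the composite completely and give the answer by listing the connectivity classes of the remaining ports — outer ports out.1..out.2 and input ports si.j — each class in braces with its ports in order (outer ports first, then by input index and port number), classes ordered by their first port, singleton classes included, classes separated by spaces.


{out.1, out.2, s1.1, s1.2} {s2.1} {s2.2} {s3.1} {s3.2}


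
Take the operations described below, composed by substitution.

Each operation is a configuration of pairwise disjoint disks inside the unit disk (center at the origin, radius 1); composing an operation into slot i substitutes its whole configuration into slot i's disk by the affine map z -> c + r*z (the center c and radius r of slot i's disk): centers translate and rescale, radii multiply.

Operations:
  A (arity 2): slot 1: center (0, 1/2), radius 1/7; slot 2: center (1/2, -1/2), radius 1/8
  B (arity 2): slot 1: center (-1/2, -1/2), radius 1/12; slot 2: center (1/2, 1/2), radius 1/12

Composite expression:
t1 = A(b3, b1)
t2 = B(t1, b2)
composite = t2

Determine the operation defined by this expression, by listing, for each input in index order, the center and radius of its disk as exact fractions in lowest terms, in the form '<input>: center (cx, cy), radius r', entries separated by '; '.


b1: center (-11/24, -13/24), radius 1/96; b2: center (1/2, 1/2), radius 1/12; b3: center (-1/2, -11/24), radius 1/84

Nesting under B composes maps z -> c + r*z down each b-path.
tracing b3 down its 2-map path: center (-1/2, -11/24), radius 1/84
tracing b1 down its 2-map path: center (-11/24, -13/24), radius 1/96
tracing b2 down its 1-map path: center (1/2, 1/2), radius 1/12


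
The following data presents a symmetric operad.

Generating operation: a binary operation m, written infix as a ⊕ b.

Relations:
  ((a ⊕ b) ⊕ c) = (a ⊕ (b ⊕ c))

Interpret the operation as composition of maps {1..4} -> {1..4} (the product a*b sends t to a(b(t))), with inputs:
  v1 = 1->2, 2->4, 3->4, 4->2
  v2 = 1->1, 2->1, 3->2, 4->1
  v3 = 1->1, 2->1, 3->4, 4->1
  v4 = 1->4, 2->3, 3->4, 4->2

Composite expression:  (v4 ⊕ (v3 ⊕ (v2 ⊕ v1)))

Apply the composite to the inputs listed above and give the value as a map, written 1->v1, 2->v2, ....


1->4, 2->4, 3->4, 4->4

(v2 ⊕ v1) = 1->1, 2->1, 3->1, 4->1
(v3 ⊕ (v2 ⊕ v1)) = 1->1, 2->1, 3->1, 4->1
(v4 ⊕ (v3 ⊕ (v2 ⊕ v1))) = 1->4, 2->4, 3->4, 4->4


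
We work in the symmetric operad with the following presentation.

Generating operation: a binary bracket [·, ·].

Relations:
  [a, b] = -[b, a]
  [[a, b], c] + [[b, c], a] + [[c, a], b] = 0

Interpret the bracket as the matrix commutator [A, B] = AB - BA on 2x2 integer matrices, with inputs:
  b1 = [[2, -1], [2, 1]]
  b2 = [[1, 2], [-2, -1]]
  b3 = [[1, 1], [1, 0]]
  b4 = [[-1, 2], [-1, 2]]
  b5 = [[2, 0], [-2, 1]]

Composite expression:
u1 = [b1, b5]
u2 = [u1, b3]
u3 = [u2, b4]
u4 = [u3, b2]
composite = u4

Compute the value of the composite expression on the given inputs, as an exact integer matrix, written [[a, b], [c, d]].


[[18, -6], [-24, -18]]

[b1, b5] = [[2, 1], [4, -2]]
[[b1, b5], b3] = [[-3, 3], [0, 3]]
[[[b1, b5], b3], b4] = [[-3, -3], [-6, 3]]
[[[[b1, b5], b3], b4], b2] = [[18, -6], [-24, -18]]


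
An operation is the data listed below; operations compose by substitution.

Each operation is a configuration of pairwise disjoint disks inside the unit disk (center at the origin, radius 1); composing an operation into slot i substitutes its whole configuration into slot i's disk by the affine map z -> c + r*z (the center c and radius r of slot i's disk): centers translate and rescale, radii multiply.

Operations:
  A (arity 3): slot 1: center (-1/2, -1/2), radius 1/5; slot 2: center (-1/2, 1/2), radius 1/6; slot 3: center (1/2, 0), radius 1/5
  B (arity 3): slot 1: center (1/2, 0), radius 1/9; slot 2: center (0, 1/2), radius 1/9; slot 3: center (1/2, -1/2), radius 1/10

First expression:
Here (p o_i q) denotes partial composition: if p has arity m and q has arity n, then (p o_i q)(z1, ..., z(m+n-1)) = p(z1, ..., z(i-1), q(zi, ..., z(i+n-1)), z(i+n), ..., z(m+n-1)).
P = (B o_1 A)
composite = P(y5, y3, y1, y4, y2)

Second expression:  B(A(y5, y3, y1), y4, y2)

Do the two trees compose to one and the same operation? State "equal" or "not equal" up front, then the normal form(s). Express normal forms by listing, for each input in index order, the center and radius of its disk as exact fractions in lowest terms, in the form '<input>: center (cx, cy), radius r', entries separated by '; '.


The first expression reduces to y1: center (5/9, 0), radius 1/45; y2: center (1/2, -1/2), radius 1/10; y3: center (4/9, 1/18), radius 1/54; y4: center (0, 1/2), radius 1/9; y5: center (4/9, -1/18), radius 1/45
The second expression reduces to y1: center (5/9, 0), radius 1/45; y2: center (1/2, -1/2), radius 1/10; y3: center (4/9, 1/18), radius 1/54; y4: center (0, 1/2), radius 1/9; y5: center (4/9, -1/18), radius 1/45
Both agree, so they are equal.

equal; the common form is y1: center (5/9, 0), radius 1/45; y2: center (1/2, -1/2), radius 1/10; y3: center (4/9, 1/18), radius 1/54; y4: center (0, 1/2), radius 1/9; y5: center (4/9, -1/18), radius 1/45


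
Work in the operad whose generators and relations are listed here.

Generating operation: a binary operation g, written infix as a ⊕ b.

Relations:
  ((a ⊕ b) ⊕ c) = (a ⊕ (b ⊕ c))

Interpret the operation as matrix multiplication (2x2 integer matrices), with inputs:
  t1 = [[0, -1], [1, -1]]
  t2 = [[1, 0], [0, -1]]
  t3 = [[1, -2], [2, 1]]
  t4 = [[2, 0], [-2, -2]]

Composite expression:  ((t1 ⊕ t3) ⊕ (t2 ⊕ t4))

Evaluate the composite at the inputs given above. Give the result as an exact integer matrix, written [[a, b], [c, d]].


[[-6, -2], [-8, -6]]

(t1 ⊕ t3) = [[-2, -1], [-1, -3]]
(t2 ⊕ t4) = [[2, 0], [2, 2]]
((t1 ⊕ t3) ⊕ (t2 ⊕ t4)) = [[-6, -2], [-8, -6]]


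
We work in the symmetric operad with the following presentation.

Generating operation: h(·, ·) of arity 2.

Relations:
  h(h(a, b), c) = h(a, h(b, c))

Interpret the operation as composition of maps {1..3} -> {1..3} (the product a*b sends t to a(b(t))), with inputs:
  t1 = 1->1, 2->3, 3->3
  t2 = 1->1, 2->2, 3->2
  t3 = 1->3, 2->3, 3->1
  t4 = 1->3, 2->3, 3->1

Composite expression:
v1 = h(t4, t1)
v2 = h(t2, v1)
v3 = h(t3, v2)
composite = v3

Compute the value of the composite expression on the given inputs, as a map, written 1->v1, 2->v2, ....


1->3, 2->3, 3->3

h(t4, t1) = 1->3, 2->1, 3->1
h(t2, h(t4, t1)) = 1->2, 2->1, 3->1
h(t3, h(t2, h(t4, t1))) = 1->3, 2->3, 3->3


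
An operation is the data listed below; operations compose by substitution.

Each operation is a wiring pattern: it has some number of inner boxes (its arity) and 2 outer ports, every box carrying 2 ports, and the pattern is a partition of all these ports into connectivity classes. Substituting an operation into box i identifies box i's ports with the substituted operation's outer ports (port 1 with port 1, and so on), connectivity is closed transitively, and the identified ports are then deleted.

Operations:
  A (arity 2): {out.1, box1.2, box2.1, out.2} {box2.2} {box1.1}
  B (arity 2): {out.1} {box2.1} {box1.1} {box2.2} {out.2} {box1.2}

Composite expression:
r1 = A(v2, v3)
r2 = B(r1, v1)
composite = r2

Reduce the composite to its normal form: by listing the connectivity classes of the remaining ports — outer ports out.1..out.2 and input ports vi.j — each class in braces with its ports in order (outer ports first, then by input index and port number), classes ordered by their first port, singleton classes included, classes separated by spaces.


{out.1} {out.2} {v1.1} {v1.2} {v2.1} {v2.2, v3.1} {v3.2}

After gluing at B, chains via deleted ports link the v-ports.
the subtree at A composes to {out.1, out.2, v2.2, v3.1} {v2.1} {v3.2} on (v2, v3); out.j = own outer ports
the subtree at B composes to {out.1} {out.2} {v1.1} {v1.2} {v2.1} {v2.2, v3.1} {v3.2} on (v2, v3, v1); out.j = own outer ports


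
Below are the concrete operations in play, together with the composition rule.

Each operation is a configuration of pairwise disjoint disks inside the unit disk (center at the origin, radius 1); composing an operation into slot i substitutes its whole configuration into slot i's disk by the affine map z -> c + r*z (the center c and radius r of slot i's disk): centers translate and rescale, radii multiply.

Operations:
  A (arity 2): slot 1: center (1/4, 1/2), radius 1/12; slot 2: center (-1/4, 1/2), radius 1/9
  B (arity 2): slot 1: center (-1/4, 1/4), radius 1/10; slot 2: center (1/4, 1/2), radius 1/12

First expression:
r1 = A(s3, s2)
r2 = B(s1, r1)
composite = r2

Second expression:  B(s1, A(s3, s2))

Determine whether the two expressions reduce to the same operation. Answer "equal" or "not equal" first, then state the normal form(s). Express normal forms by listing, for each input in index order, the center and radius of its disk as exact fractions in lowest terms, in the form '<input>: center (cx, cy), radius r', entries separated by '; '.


Reducing the first expression gives s1: center (-1/4, 1/4), radius 1/10; s2: center (11/48, 13/24), radius 1/108; s3: center (13/48, 13/24), radius 1/144
Reducing the second expression gives s1: center (-1/4, 1/4), radius 1/10; s2: center (11/48, 13/24), radius 1/108; s3: center (13/48, 13/24), radius 1/144
Same normal form: equal.

equal — both sides give s1: center (-1/4, 1/4), radius 1/10; s2: center (11/48, 13/24), radius 1/108; s3: center (13/48, 13/24), radius 1/144


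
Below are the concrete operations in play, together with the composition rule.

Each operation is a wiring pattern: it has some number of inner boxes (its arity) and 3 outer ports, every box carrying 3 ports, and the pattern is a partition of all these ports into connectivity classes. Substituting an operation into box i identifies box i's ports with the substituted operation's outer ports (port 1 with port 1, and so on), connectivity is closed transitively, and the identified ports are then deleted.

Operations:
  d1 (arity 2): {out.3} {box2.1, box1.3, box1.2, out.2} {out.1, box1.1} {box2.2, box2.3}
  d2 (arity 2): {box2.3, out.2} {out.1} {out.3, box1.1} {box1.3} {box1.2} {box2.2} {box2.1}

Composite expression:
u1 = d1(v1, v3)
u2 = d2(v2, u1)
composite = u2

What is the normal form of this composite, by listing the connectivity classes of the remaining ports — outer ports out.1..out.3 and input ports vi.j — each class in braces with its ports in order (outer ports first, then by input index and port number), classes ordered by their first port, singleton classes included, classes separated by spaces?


{out.1} {out.2} {out.3, v2.1} {v1.1} {v1.2, v1.3, v3.1} {v2.2} {v2.3} {v3.2, v3.3}


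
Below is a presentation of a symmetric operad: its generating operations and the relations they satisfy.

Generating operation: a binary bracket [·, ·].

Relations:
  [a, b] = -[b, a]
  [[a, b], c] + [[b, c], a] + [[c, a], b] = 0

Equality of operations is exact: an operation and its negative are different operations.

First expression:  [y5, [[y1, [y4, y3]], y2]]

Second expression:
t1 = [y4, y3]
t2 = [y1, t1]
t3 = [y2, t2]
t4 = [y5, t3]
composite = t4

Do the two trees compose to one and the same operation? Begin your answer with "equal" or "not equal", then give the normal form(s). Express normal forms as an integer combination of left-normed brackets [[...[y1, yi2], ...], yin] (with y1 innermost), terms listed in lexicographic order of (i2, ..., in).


not equal; first: [[[[y1, y3], y4], y2], y5] - [[[[y1, y4], y3], y2], y5]; second: -[[[[y1, y3], y4], y2], y5] + [[[[y1, y4], y3], y2], y5]

Normal form of the first expression: [[[[y1, y3], y4], y2], y5] - [[[[y1, y4], y3], y2], y5]
Normal form of the second expression: -[[[[y1, y3], y4], y2], y5] + [[[[y1, y4], y3], y2], y5]
No match — not equal.


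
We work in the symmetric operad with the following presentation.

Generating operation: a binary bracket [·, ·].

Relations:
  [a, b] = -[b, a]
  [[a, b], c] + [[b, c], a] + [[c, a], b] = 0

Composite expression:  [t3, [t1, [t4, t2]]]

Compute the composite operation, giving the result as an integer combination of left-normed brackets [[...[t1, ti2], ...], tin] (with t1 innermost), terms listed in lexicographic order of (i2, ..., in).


[[[t1, t2], t4], t3] - [[[t1, t4], t2], t3]

Left-normed coefficients sit on the t1-initial expansion words.
Composite bracket: [t3, [t1, [t4, t2]]]
Each bracket splits as ab - ba, giving 8 signed words (2^3 = 8).
The t1-initial words carry the normal form:
  t1t2t4t3 (sign +1) contributes +[[[t1, t2], t4], t3]
  t1t4t2t3 (sign -1) contributes -[[[t1, t4], t2], t3]


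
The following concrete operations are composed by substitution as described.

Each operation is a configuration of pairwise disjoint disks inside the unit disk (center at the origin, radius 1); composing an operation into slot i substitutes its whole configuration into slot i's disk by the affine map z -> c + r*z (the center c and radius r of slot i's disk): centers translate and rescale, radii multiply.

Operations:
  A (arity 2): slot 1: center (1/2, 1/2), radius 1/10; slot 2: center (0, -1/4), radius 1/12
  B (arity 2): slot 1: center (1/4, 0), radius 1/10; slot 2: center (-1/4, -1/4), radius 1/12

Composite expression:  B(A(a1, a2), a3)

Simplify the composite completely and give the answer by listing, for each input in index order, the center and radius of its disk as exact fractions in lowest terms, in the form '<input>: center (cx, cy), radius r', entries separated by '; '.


a1: center (3/10, 1/20), radius 1/100; a2: center (1/4, -1/40), radius 1/120; a3: center (-1/4, -1/4), radius 1/12

Each a-disk chains the slot maps above it in B; radii multiply.
a1: after 2 affine steps, its disk has center (3/10, 1/20), radius 1/100
a2: after 2 affine steps, its disk has center (1/4, -1/40), radius 1/120
a3: after 1 affine step, its disk has center (-1/4, -1/4), radius 1/12


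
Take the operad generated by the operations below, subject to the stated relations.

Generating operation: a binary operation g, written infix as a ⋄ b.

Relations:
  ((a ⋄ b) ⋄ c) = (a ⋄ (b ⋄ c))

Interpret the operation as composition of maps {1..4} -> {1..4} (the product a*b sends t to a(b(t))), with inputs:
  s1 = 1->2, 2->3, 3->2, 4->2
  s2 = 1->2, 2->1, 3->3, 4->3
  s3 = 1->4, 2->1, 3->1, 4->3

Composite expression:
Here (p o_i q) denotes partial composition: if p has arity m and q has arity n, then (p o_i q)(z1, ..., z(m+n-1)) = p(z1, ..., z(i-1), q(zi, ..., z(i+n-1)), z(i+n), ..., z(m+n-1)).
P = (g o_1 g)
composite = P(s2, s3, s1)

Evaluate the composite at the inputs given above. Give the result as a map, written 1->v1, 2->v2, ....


1->2, 2->2, 3->2, 4->2

(s2 ⋄ s3) = 1->3, 2->2, 3->2, 4->3
((s2 ⋄ s3) ⋄ s1) = 1->2, 2->2, 3->2, 4->2


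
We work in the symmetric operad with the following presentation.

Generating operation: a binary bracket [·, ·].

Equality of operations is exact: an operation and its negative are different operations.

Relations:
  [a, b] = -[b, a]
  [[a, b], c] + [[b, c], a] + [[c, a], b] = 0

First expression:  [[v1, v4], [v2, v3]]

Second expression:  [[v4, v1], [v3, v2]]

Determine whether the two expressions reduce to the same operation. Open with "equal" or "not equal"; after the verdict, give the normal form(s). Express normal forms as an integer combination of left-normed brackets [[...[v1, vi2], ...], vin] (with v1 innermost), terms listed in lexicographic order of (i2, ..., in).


Reducing the first expression gives [[[v1, v4], v2], v3] - [[[v1, v4], v3], v2]
Reducing the second expression gives [[[v1, v4], v2], v3] - [[[v1, v4], v3], v2]
The normal forms match — equal.

equal; both compose to [[[v1, v4], v2], v3] - [[[v1, v4], v3], v2]


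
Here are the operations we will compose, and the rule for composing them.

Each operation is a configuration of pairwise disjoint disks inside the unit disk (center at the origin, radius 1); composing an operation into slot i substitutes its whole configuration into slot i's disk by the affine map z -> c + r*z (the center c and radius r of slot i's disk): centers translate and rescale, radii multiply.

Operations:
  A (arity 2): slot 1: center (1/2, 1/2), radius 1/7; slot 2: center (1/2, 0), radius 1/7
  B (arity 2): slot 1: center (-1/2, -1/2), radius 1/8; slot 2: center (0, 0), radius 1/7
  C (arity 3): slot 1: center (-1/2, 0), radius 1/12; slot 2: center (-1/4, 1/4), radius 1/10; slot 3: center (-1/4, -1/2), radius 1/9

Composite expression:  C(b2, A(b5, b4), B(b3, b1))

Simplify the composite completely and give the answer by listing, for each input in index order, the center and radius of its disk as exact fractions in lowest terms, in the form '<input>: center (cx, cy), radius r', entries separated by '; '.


Below C, radii multiply path by path; the b-disk centers shift.
b2 passes through 1 substitution, ending at center (-1/2, 0), radius 1/12
b5 passes through 2 substitutions, ending at center (-1/5, 3/10), radius 1/70
b4 passes through 2 substitutions, ending at center (-1/5, 1/4), radius 1/70
b3 passes through 2 substitutions, ending at center (-11/36, -5/9), radius 1/72
b1 passes through 2 substitutions, ending at center (-1/4, -1/2), radius 1/63

b1: center (-1/4, -1/2), radius 1/63; b2: center (-1/2, 0), radius 1/12; b3: center (-11/36, -5/9), radius 1/72; b4: center (-1/5, 1/4), radius 1/70; b5: center (-1/5, 3/10), radius 1/70


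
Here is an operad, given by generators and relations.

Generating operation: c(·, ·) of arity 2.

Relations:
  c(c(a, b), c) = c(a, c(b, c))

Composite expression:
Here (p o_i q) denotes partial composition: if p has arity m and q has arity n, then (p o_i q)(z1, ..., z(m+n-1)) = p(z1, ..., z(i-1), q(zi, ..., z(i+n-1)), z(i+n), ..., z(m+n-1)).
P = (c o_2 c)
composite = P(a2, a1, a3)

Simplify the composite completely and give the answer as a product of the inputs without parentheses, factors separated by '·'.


a2 · a1 · a3

The c-tree's shape is irrelevant; the a-reading-order decides.
c(a1, a3) collapses to a1 · a3
c(a2, c(a1, a3)) collapses to a2 · a1 · a3


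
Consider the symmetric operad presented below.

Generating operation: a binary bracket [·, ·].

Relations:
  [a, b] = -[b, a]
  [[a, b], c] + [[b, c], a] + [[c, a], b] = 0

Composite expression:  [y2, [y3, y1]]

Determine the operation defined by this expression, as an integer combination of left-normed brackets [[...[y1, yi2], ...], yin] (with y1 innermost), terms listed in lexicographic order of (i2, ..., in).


[[y1, y3], y2]


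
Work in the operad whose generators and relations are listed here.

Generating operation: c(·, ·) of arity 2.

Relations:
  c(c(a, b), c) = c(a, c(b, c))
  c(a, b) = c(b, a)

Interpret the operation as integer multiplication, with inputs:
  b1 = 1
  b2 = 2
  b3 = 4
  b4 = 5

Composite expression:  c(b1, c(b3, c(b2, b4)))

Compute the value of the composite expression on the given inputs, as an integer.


40


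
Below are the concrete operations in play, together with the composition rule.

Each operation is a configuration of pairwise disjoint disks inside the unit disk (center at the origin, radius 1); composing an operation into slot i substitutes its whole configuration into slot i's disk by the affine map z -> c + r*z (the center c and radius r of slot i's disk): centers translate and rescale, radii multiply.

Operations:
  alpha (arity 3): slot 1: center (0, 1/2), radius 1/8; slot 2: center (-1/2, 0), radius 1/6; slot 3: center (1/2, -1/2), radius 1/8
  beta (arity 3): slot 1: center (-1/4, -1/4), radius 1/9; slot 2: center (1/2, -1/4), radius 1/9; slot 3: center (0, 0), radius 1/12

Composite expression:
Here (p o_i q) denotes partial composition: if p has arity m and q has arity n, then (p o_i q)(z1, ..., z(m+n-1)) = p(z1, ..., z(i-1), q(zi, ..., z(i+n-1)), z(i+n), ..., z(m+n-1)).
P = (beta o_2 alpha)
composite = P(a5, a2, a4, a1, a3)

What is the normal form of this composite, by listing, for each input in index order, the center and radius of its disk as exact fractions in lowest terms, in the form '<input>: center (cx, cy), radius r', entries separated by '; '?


a1: center (5/9, -11/36), radius 1/72; a2: center (1/2, -7/36), radius 1/72; a3: center (0, 0), radius 1/12; a4: center (4/9, -1/4), radius 1/54; a5: center (-1/4, -1/4), radius 1/9

Follow each a-input down from beta: c' goes to c + r*c', radius to r*r'.
tracing a5 down its 1-map path: center (-1/4, -1/4), radius 1/9
tracing a2 down its 2-map path: center (1/2, -7/36), radius 1/72
tracing a4 down its 2-map path: center (4/9, -1/4), radius 1/54
tracing a1 down its 2-map path: center (5/9, -11/36), radius 1/72
tracing a3 down its 1-map path: center (0, 0), radius 1/12


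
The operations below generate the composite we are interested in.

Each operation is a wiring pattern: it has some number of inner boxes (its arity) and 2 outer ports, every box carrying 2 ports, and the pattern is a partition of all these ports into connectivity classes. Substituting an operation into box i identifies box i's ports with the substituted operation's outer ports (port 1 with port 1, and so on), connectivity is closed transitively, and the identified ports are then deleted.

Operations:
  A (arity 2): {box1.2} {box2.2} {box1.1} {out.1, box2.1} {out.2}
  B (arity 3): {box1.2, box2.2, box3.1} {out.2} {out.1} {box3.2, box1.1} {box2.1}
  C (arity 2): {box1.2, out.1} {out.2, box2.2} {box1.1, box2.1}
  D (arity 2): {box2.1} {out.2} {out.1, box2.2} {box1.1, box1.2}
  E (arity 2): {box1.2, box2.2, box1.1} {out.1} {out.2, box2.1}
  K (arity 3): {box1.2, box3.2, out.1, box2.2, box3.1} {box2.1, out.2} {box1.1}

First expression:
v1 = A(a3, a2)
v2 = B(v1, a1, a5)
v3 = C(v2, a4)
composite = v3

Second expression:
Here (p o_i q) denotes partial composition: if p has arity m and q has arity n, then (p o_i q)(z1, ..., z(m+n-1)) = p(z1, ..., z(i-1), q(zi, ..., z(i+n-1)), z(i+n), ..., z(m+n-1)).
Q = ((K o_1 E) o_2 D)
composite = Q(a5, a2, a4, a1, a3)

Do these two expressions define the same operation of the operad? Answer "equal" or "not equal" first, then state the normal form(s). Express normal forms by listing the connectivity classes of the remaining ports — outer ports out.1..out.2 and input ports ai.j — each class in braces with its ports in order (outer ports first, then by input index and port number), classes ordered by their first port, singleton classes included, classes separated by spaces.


The first expression, normalized: {out.1} {out.2, a4.2} {a1.1} {a1.2, a5.1} {a2.1, a5.2} {a2.2} {a3.1} {a3.2} {a4.1}
The second expression, normalized: {out.1, a1.2, a3.1, a3.2, a4.2} {out.2, a1.1} {a2.1, a2.2} {a4.1} {a5.1, a5.2}
Distinct normal forms: not equal.

not equal — first {out.1} {out.2, a4.2} {a1.1} {a1.2, a5.1} {a2.1, a5.2} {a2.2} {a3.1} {a3.2} {a4.1}, second {out.1, a1.2, a3.1, a3.2, a4.2} {out.2, a1.1} {a2.1, a2.2} {a4.1} {a5.1, a5.2}


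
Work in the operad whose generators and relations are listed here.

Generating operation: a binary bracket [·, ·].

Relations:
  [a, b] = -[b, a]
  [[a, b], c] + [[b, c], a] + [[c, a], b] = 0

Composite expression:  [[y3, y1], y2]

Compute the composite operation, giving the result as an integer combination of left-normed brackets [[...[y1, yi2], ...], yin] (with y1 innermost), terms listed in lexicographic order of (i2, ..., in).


-[[y1, y3], y2]

Left-normed coefficients sit on the y1-initial expansion words.
Composite bracket: [[y3, y1], y2]
Under [a, b] = ab - ba we get 4 signed associative words (2^2 = 4).
Coefficients come from the y1-initial words:
  sign of y1y3y2 is -1, so it contributes -[[y1, y3], y2]


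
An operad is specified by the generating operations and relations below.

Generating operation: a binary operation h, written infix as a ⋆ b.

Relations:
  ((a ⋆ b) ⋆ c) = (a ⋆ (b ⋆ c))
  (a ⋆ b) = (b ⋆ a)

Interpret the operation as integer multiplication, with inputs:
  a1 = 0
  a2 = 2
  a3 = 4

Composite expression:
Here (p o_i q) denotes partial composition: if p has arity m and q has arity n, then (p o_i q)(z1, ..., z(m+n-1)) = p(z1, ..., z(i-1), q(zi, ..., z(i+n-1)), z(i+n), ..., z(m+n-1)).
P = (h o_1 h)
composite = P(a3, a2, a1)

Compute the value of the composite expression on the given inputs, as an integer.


0

(a3 ⋆ a2) = 8
((a3 ⋆ a2) ⋆ a1) = 0


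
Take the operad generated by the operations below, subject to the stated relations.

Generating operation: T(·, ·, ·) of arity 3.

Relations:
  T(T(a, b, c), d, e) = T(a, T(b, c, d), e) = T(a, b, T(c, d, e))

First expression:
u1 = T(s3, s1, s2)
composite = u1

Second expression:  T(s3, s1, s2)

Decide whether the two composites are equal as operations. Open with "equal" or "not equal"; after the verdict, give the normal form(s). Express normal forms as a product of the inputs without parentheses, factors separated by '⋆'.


equal; the common form is s3 ⋆ s1 ⋆ s2

The first composite normalizes to s3 ⋆ s1 ⋆ s2
The second composite normalizes to s3 ⋆ s1 ⋆ s2
The forms coincide; equal.


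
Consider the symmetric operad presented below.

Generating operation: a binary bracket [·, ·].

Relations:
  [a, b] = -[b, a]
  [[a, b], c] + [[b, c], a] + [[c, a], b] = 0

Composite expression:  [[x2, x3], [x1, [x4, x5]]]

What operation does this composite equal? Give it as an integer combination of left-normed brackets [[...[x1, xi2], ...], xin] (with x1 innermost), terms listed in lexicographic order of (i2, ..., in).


-[[[[x1, x4], x5], x2], x3] + [[[[x1, x4], x5], x3], x2] + [[[[x1, x5], x4], x2], x3] - [[[[x1, x5], x4], x3], x2]

A multilinear Lie element is pinned by x1-initial words (x1 innermost).
Composite bracket: [[x2, x3], [x1, [x4, x5]]]
Full expansion: 16 signed words from ab - ba (2^4 = 16).
Only words starting with x1 matter:
  word x1x4x5x2x3 has sign -1, contributing -[[[[x1, x4], x5], x2], x3]
  word x1x4x5x3x2 has sign +1, contributing +[[[[x1, x4], x5], x3], x2]
  word x1x5x4x2x3 has sign +1, contributing +[[[[x1, x5], x4], x2], x3]
  word x1x5x4x3x2 has sign -1, contributing -[[[[x1, x5], x4], x3], x2]


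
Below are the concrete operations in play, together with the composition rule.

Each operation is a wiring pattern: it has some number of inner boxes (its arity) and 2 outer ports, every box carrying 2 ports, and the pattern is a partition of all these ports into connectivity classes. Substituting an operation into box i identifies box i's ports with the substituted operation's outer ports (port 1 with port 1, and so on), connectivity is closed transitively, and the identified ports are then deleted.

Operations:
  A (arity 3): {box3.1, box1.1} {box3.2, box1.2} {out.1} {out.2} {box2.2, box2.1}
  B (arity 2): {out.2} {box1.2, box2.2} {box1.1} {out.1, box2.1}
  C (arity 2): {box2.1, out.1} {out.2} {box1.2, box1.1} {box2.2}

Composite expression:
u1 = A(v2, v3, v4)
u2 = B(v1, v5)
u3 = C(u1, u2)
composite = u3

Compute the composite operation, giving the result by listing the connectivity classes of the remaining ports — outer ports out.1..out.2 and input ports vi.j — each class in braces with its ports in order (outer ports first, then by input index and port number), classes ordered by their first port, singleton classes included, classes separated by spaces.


{out.1, v5.1} {out.2} {v1.1} {v1.2, v5.2} {v2.1, v4.1} {v2.2, v4.2} {v3.1, v3.2}

Two ports join when wires chain via C-identified ports.
composing A on (v2, v3, v4), with out.j its own outer ports: {out.1} {out.2} {v2.1, v4.1} {v2.2, v4.2} {v3.1, v3.2}
composing B on (v1, v5), with out.j its own outer ports: {out.1, v5.1} {out.2} {v1.1} {v1.2, v5.2}
composing C on (v2, v3, v4, v1, v5), with out.j its own outer ports: {out.1, v5.1} {out.2} {v1.1} {v1.2, v5.2} {v2.1, v4.1} {v2.2, v4.2} {v3.1, v3.2}


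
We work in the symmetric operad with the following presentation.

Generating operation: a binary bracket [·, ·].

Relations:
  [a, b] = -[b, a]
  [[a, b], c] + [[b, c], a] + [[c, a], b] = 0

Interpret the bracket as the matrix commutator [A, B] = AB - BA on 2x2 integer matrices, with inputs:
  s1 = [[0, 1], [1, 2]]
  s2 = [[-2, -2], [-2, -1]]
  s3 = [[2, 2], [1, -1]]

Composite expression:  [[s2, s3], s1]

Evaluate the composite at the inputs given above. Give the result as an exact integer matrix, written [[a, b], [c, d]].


[[9, 12], [6, -9]]


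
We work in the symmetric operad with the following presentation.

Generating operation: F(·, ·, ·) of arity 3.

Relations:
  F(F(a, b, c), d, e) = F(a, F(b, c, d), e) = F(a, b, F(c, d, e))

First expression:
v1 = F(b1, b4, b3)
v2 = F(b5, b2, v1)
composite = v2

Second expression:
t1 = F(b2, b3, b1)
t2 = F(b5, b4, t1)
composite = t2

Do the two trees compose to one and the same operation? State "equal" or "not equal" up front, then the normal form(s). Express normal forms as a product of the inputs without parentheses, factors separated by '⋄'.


not equal; the first gives b5 ⋄ b2 ⋄ b1 ⋄ b4 ⋄ b3 and the second b5 ⋄ b4 ⋄ b2 ⋄ b3 ⋄ b1

Reducing the first expression gives b5 ⋄ b2 ⋄ b1 ⋄ b4 ⋄ b3
Reducing the second expression gives b5 ⋄ b4 ⋄ b2 ⋄ b3 ⋄ b1
The normal forms differ: not equal.


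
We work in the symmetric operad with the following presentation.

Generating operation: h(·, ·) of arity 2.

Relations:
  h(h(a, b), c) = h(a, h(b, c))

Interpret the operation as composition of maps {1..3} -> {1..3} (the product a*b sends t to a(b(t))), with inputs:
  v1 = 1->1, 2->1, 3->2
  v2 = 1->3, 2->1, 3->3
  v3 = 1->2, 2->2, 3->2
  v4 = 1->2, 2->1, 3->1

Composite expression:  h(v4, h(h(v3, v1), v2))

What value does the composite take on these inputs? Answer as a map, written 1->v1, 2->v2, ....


1->1, 2->1, 3->1

h(v3, v1) = 1->2, 2->2, 3->2
h(h(v3, v1), v2) = 1->2, 2->2, 3->2
h(v4, h(h(v3, v1), v2)) = 1->1, 2->1, 3->1


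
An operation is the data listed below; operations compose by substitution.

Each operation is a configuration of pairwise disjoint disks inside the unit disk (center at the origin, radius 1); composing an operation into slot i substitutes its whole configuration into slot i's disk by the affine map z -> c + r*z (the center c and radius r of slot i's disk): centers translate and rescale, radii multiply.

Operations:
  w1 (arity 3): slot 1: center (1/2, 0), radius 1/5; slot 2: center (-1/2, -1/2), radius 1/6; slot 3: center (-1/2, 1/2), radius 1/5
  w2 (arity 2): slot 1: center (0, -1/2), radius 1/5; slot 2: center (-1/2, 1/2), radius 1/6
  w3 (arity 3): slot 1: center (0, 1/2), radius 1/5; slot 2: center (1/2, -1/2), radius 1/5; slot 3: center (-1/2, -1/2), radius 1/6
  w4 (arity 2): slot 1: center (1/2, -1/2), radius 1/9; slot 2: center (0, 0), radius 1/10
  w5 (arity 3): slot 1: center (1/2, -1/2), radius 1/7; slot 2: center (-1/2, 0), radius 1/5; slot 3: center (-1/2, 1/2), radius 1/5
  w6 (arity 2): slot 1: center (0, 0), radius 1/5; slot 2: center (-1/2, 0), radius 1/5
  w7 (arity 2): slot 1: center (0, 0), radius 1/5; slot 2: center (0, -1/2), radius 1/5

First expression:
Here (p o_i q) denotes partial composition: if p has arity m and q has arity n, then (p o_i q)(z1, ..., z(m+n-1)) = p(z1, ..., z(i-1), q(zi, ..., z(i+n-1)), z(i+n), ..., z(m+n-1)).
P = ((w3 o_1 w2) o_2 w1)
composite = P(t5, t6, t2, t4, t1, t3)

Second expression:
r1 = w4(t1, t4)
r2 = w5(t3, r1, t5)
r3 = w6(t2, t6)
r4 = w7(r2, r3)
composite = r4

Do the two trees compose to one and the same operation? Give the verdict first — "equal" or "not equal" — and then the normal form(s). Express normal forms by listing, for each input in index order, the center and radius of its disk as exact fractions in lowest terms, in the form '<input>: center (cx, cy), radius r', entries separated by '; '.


not equal — first t1: center (1/2, -1/2), radius 1/5; t2: center (-7/60, 7/12), radius 1/180; t3: center (-1/2, -1/2), radius 1/6; t4: center (-7/60, 37/60), radius 1/150; t5: center (0, 2/5), radius 1/25; t6: center (-1/12, 3/5), radius 1/150, second t1: center (-2/25, -1/50), radius 1/225; t2: center (0, -1/2), radius 1/25; t3: center (1/10, -1/10), radius 1/35; t4: center (-1/10, 0), radius 1/250; t5: center (-1/10, 1/10), radius 1/25; t6: center (-1/10, -1/2), radius 1/25

The first composite normalizes to t1: center (1/2, -1/2), radius 1/5; t2: center (-7/60, 7/12), radius 1/180; t3: center (-1/2, -1/2), radius 1/6; t4: center (-7/60, 37/60), radius 1/150; t5: center (0, 2/5), radius 1/25; t6: center (-1/12, 3/5), radius 1/150
The second composite normalizes to t1: center (-2/25, -1/50), radius 1/225; t2: center (0, -1/2), radius 1/25; t3: center (1/10, -1/10), radius 1/35; t4: center (-1/10, 0), radius 1/250; t5: center (-1/10, 1/10), radius 1/25; t6: center (-1/10, -1/2), radius 1/25
Distinct normal forms: not equal.
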